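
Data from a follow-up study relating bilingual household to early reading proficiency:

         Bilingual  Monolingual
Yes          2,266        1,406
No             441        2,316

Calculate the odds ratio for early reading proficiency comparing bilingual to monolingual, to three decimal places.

Reading the table with exposure as columns: a = 2266 (Bilingual, case), b = 441 (Bilingual, non-case), c = 1406 (Monolingual, case), d = 2316.
OR = (a·d)/(b·c) = (2266 × 2316) / (441 × 1406) = 5248056 / 620046 = 8.46398
The odds of early reading proficiency are about 8.46 times as high in the bilingual group.

8.464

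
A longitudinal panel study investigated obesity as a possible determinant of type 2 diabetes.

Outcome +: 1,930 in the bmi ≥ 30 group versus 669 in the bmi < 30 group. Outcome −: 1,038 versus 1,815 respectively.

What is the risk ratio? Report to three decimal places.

2.414

From the description: a = 1930, b = 1038, c = 669, d = 1815.
Risk in exposed = 1930/2968 = 0.65027; risk in unexposed = 669/2484 = 0.26932.
RR = 0.65027 / 0.26932 = 2.41445
The risk among the exposed is 2.41 times that among the unexposed.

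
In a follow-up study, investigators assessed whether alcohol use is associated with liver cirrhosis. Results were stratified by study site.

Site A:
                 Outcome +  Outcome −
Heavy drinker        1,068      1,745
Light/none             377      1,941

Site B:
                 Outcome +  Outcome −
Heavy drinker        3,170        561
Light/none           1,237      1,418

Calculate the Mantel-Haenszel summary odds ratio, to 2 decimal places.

4.68

OR_MH = Σ(aᵢdᵢ/nᵢ) / Σ(bᵢcᵢ/nᵢ), where nᵢ is the stratum total.
Stratum 1 (Site A): n = 5131; a·d/n = 1068·1941/5131 = 404.0125; b·c/n = 1745·377/5131 = 128.2138
Stratum 2 (Site B): n = 6386; a·d/n = 3170·1418/6386 = 703.8929; b·c/n = 561·1237/6386 = 108.6685
OR_MH = (404.0125 + 703.8929) / (128.2138 + 108.6685) = 1107.9054 / 236.8823 = 4.67703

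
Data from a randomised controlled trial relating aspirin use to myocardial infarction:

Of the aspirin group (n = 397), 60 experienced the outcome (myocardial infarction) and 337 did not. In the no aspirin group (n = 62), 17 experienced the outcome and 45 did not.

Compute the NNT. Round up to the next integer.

9

Risk in treated group = 60/397 = 0.15113; risk in control = 17/62 = 0.27419.
Absolute risk reduction = 0.27419 − 0.15113 = 0.12306
NNT = 1 / ARR = 1 / 0.12306 = 8.126 → round up → 9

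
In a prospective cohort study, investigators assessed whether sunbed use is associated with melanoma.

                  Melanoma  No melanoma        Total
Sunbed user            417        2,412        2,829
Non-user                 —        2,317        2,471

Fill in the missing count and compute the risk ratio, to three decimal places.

The missing cell is in the unexposed row: 2471 − 2317 = 154.
So a = 417, b = 2412, c = 154, d = 2317.
RR = [a/(a+b)] / [c/(c+d)] = (417/2829) / (154/2471) = 0.14740/0.06232 = 2.36513

2.365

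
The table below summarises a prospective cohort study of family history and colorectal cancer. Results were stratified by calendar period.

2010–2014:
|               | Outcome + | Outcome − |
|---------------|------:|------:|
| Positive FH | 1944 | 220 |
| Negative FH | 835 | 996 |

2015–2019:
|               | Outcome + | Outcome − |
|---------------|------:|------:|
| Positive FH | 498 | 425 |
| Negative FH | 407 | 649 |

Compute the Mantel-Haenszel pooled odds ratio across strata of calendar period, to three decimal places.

OR_MH = Σ(aᵢdᵢ/nᵢ) / Σ(bᵢcᵢ/nᵢ), where nᵢ is the stratum total.
Stratum 1 (2010–2014): n = 3995; a·d/n = 1944·996/3995 = 484.6618; b·c/n = 220·835/3995 = 45.9825
Stratum 2 (2015–2019): n = 1979; a·d/n = 498·649/1979 = 163.3158; b·c/n = 425·407/1979 = 87.4053
OR_MH = (484.6618 + 163.3158) / (45.9825 + 87.4053) = 647.9776 / 133.3877 = 4.85785

4.858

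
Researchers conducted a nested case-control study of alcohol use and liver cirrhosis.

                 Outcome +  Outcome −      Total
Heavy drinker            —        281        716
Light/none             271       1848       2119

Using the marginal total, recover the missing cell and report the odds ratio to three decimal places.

The missing cell is in the exposed row: 716 − 281 = 435.
So a = 435, b = 281, c = 271, d = 1848.
OR = (a·d)/(b·c) = (435 × 1848) / (281 × 271) = 803880 / 76151 = 10.55639

10.556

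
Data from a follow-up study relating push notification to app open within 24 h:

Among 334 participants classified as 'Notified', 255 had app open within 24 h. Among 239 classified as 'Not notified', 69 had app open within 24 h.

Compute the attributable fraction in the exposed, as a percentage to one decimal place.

From the description: a = 255, b = 79, c = 69, d = 170.
Risk in exposed = 255/334 = 0.76347; risk in unexposed = 69/239 = 0.28870.
RR = 0.76347/0.28870 = 2.64449
AR% = (RR − 1)/RR × 100 = (2.64449 − 1)/2.64449 × 100 = 62.1856%

62.2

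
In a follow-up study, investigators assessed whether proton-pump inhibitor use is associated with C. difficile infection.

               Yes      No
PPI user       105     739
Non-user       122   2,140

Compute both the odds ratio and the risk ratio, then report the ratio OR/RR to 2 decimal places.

1.08

Cells: a = 105, b = 739, c = 122, d = 2140.
OR = (105·2140)/(739·122) = 224700/90158 = 2.49229
Risk in exposed = 105/844 = 0.12441; risk in unexposed = 122/2262 = 0.05393; RR = 2.30664
OR/RR = 2.49229 / 2.30664 = 1.08049
The outcome is not rare, so the OR lies further from 1 than the RR.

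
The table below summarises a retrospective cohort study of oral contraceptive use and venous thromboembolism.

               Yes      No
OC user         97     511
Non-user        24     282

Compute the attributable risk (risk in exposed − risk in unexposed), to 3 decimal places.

Cells: a = 97, b = 511, c = 24, d = 282.
Risk in exposed = 97/608 = 0.159539; risk in unexposed = 24/306 = 0.078431.
Risk difference = 0.159539 − 0.078431 = 0.081108

0.081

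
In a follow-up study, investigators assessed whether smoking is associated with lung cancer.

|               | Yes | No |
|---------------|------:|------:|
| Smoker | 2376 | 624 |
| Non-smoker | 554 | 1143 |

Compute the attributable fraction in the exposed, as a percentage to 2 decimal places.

Cells: a = 2376, b = 624, c = 554, d = 1143.
Risk in exposed = 2376/3000 = 0.79200; risk in unexposed = 554/1697 = 0.32646.
RR = 0.79200/0.32646 = 2.42604
AR% = (RR − 1)/RR × 100 = (2.42604 − 1)/2.42604 × 100 = 58.7805%

58.78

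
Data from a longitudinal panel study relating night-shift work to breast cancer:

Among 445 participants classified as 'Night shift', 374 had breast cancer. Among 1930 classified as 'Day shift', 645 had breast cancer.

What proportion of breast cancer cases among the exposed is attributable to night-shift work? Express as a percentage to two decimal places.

60.24

From the description: a = 374, b = 71, c = 645, d = 1285.
Risk in exposed = 374/445 = 0.84045; risk in unexposed = 645/1930 = 0.33420.
RR = 0.84045/0.33420 = 2.51483
AR% = (RR − 1)/RR × 100 = (2.51483 − 1)/2.51483 × 100 = 60.2359%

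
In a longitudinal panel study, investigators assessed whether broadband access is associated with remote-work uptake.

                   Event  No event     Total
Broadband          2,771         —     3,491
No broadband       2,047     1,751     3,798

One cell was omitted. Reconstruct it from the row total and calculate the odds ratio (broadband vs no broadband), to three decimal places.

3.292

The missing cell is in the exposed row: 3491 − 2771 = 720.
So a = 2771, b = 720, c = 2047, d = 1751.
OR = (a·d)/(b·c) = (2771 × 1751) / (720 × 2047) = 4852021 / 1473840 = 3.29209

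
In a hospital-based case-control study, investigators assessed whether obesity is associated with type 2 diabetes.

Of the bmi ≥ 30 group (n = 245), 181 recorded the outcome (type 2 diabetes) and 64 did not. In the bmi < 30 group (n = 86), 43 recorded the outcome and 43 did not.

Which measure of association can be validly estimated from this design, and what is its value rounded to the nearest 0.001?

2.828

From the description: a = 181, b = 64, c = 43, d = 43.
This is a hospital-based case-control study: participants were sampled on outcome status, so risks in the source population cannot be estimated directly — relative risk is not valid here. The odds ratio is the appropriate measure.
OR = (a·d)/(b·c) = (181 × 43) / (64 × 43) = 7783 / 2752 = 2.82812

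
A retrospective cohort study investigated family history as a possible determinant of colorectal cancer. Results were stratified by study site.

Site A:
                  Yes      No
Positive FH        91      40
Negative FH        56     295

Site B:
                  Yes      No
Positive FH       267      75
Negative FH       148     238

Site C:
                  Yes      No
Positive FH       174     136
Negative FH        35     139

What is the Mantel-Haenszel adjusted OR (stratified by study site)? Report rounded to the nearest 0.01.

6.49

OR_MH = Σ(aᵢdᵢ/nᵢ) / Σ(bᵢcᵢ/nᵢ), where nᵢ is the stratum total.
Stratum 1 (Site A): n = 482; a·d/n = 91·295/482 = 55.6950; b·c/n = 40·56/482 = 4.6473
Stratum 2 (Site B): n = 728; a·d/n = 267·238/728 = 87.2885; b·c/n = 75·148/728 = 15.2473
Stratum 3 (Site C): n = 484; a·d/n = 174·139/484 = 49.9711; b·c/n = 136·35/484 = 9.8347
OR_MH = (55.6950 + 87.2885 + 49.9711) / (4.6473 + 15.2473 + 9.8347) = 192.9546 / 29.7293 = 6.49039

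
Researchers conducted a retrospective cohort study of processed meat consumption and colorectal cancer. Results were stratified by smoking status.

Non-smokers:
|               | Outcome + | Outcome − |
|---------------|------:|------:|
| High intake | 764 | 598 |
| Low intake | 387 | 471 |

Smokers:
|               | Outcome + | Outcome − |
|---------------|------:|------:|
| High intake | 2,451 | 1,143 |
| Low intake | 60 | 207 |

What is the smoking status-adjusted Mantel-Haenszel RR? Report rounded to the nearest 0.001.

RR_MH = Σ(aᵢ·n₀ᵢ/nᵢ) / Σ(cᵢ·n₁ᵢ/nᵢ), with n₁ᵢ = aᵢ+bᵢ (exposed), n₀ᵢ = cᵢ+dᵢ (unexposed), nᵢ = n₁ᵢ+n₀ᵢ.
Stratum 1 (Non-smokers): n₁ = 1362, n₀ = 858, n = 2220; a·n₀/n = 764·858/2220 = 295.2757; c·n₁/n = 387·1362/2220 = 237.4297
Stratum 2 (Smokers): n₁ = 3594, n₀ = 267, n = 3861; a·n₀/n = 2451·267/3861 = 169.4942; c·n₁/n = 60·3594/3861 = 55.8508
RR_MH = (295.2757 + 169.4942) / (237.4297 + 55.8508) = 464.7698 / 293.2805 = 1.58473

1.585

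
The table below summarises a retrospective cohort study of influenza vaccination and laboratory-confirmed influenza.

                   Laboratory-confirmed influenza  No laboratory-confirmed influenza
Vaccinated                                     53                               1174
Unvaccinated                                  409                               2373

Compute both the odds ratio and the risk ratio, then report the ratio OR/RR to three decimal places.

0.891

Cells: a = 53, b = 1174, c = 409, d = 2373.
OR = (53·2373)/(1174·409) = 125769/480166 = 0.26193
Risk in exposed = 53/1227 = 0.04319; risk in unexposed = 409/2782 = 0.14702; RR = 0.29381
OR/RR = 0.26193 / 0.29381 = 0.89149
The outcome is not rare, so the OR lies further from 1 than the RR.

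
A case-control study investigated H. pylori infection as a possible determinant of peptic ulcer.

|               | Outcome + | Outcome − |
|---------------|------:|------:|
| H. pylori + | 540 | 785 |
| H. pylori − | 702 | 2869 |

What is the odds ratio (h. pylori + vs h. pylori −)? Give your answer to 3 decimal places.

2.811

Cells: a = 540, b = 785, c = 702, d = 2869.
OR = (a·d)/(b·c) = (540 × 2869) / (785 × 702) = 1549260 / 551070 = 2.81137
The odds of peptic ulcer are about 2.81 times as high in the h. pylori + group.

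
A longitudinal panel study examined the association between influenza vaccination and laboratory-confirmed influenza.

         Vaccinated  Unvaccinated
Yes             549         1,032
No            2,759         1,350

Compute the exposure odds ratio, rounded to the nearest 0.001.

0.260

Reading the table with exposure as columns: a = 549 (Vaccinated, case), b = 2759 (Vaccinated, non-case), c = 1032 (Unvaccinated, case), d = 1350.
OR = (a·d)/(b·c) = (549 × 1350) / (2759 × 1032) = 741150 / 2847288 = 0.26030
Exposure is associated with lower odds of laboratory-confirmed influenza (OR = 0.26 < 1).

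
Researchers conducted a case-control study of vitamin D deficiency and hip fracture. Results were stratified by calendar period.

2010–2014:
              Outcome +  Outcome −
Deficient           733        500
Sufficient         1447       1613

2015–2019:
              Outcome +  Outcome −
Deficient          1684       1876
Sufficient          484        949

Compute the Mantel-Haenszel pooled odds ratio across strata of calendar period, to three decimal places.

OR_MH = Σ(aᵢdᵢ/nᵢ) / Σ(bᵢcᵢ/nᵢ), where nᵢ is the stratum total.
Stratum 1 (2010–2014): n = 4293; a·d/n = 733·1613/4293 = 275.4086; b·c/n = 500·1447/4293 = 168.5302
Stratum 2 (2015–2019): n = 4993; a·d/n = 1684·949/4993 = 320.0713; b·c/n = 1876·484/4993 = 181.8514
OR_MH = (275.4086 + 320.0713) / (168.5302 + 181.8514) = 595.4799 / 350.3816 = 1.69952

1.700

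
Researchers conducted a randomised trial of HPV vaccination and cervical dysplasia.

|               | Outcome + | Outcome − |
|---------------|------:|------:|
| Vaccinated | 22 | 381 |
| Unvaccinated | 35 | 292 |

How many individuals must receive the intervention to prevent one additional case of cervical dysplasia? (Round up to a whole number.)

Risk in treated group = 22/403 = 0.05459; risk in control = 35/327 = 0.10703.
Absolute risk reduction = 0.10703 − 0.05459 = 0.05244
NNT = 1 / ARR = 1 / 0.05244 = 19.068 → round up → 20

20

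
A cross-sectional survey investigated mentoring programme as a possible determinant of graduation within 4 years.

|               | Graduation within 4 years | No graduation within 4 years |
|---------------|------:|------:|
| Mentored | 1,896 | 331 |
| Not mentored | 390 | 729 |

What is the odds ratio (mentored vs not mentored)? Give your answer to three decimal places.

Cells: a = 1896, b = 331, c = 390, d = 729.
OR = (a·d)/(b·c) = (1896 × 729) / (331 × 390) = 1382184 / 129090 = 10.70713
The odds of graduation within 4 years are about 10.71 times as high in the mentored group.

10.707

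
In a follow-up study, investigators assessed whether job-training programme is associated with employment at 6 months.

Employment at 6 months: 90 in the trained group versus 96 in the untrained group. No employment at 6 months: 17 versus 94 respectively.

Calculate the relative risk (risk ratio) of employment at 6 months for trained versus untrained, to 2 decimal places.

1.66

From the description: a = 90, b = 17, c = 96, d = 94.
Risk in exposed = 90/107 = 0.84112; risk in unexposed = 96/190 = 0.50526.
RR = 0.84112 / 0.50526 = 1.66472
The risk among the exposed is 1.66 times that among the unexposed.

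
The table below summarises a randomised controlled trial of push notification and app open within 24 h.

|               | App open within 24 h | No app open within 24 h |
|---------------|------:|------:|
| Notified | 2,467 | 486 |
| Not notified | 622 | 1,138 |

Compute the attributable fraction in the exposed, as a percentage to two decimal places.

Cells: a = 2467, b = 486, c = 622, d = 1138.
Risk in exposed = 2467/2953 = 0.83542; risk in unexposed = 622/1760 = 0.35341.
RR = 0.83542/0.35341 = 2.36389
AR% = (RR − 1)/RR × 100 = (2.36389 − 1)/2.36389 × 100 = 57.6969%

57.70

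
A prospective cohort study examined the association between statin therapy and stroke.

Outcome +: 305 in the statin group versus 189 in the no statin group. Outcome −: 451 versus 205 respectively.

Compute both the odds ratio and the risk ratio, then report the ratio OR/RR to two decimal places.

From the description: a = 305, b = 451, c = 189, d = 205.
OR = (305·205)/(451·189) = 62525/85239 = 0.73353
Risk in exposed = 305/756 = 0.40344; risk in unexposed = 189/394 = 0.47970; RR = 0.84103
OR/RR = 0.73353 / 0.84103 = 0.87217
The outcome is not rare, so the OR lies further from 1 than the RR.

0.87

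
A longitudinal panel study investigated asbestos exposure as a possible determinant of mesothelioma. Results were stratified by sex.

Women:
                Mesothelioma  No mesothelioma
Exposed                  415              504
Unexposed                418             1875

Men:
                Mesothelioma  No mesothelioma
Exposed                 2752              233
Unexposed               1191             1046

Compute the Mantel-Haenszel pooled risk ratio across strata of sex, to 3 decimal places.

1.843

RR_MH = Σ(aᵢ·n₀ᵢ/nᵢ) / Σ(cᵢ·n₁ᵢ/nᵢ), with n₁ᵢ = aᵢ+bᵢ (exposed), n₀ᵢ = cᵢ+dᵢ (unexposed), nᵢ = n₁ᵢ+n₀ᵢ.
Stratum 1 (Women): n₁ = 919, n₀ = 2293, n = 3212; a·n₀/n = 415·2293/3212 = 296.2625; c·n₁/n = 418·919/3212 = 119.5959
Stratum 2 (Men): n₁ = 2985, n₀ = 2237, n = 5222; a·n₀/n = 2752·2237/5222 = 1178.9016; c·n₁/n = 1191·2985/5222 = 680.7995
RR_MH = (296.2625 + 1178.9016) / (119.5959 + 680.7995) = 1475.1640 / 800.3954 = 1.84304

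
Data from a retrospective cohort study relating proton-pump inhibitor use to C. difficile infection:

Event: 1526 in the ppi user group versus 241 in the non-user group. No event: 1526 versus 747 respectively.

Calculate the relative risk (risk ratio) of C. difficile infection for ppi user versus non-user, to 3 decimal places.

From the description: a = 1526, b = 1526, c = 241, d = 747.
Risk in exposed = 1526/3052 = 0.50000; risk in unexposed = 241/988 = 0.24393.
RR = 0.50000 / 0.24393 = 2.04979
The risk among the exposed is 2.05 times that among the unexposed.

2.050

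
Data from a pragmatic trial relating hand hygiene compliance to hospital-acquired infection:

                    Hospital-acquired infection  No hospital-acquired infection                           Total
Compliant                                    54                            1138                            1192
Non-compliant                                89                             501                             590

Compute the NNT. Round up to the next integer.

Risk in treated group = 54/1192 = 0.04530; risk in control = 89/590 = 0.15085.
Absolute risk reduction = 0.15085 − 0.04530 = 0.10555
NNT = 1 / ARR = 1 / 0.10555 = 9.475 → round up → 10

10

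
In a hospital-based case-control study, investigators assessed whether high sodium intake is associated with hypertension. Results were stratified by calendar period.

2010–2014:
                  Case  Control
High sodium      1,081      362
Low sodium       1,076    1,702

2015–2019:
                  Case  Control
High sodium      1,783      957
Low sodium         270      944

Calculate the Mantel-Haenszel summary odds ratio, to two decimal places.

OR_MH = Σ(aᵢdᵢ/nᵢ) / Σ(bᵢcᵢ/nᵢ), where nᵢ is the stratum total.
Stratum 1 (2010–2014): n = 4221; a·d/n = 1081·1702/4221 = 435.8830; b·c/n = 362·1076/4221 = 92.2796
Stratum 2 (2015–2019): n = 3954; a·d/n = 1783·944/3954 = 425.6834; b·c/n = 957·270/3954 = 65.3490
OR_MH = (435.8830 + 425.6834) / (92.2796 + 65.3490) = 861.5663 / 157.6286 = 5.46580

5.47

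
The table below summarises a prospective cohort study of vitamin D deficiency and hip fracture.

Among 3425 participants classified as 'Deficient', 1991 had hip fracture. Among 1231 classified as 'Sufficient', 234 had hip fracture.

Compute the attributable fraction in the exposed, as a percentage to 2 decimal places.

67.30

From the description: a = 1991, b = 1434, c = 234, d = 997.
Risk in exposed = 1991/3425 = 0.58131; risk in unexposed = 234/1231 = 0.19009.
RR = 0.58131/0.19009 = 3.05811
AR% = (RR − 1)/RR × 100 = (3.05811 − 1)/3.05811 × 100 = 67.3000%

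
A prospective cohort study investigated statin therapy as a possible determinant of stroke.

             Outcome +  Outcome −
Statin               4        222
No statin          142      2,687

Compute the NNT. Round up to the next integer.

31

Risk in treated group = 4/226 = 0.01770; risk in control = 142/2829 = 0.05019.
Absolute risk reduction = 0.05019 − 0.01770 = 0.03250
NNT = 1 / ARR = 1 / 0.03250 = 30.774 → round up → 31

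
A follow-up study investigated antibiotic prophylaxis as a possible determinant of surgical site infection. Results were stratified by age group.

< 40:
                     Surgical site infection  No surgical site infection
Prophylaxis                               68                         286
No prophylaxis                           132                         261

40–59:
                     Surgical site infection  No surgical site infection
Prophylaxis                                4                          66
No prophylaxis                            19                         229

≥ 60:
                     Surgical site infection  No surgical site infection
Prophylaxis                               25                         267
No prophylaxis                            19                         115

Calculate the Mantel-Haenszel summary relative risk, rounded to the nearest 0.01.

RR_MH = Σ(aᵢ·n₀ᵢ/nᵢ) / Σ(cᵢ·n₁ᵢ/nᵢ), with n₁ᵢ = aᵢ+bᵢ (exposed), n₀ᵢ = cᵢ+dᵢ (unexposed), nᵢ = n₁ᵢ+n₀ᵢ.
Stratum 1 (< 40): n₁ = 354, n₀ = 393, n = 747; a·n₀/n = 68·393/747 = 35.7751; c·n₁/n = 132·354/747 = 62.5542
Stratum 2 (40–59): n₁ = 70, n₀ = 248, n = 318; a·n₀/n = 4·248/318 = 3.1195; c·n₁/n = 19·70/318 = 4.1824
Stratum 3 (≥ 60): n₁ = 292, n₀ = 134, n = 426; a·n₀/n = 25·134/426 = 7.8638; c·n₁/n = 19·292/426 = 13.0235
RR_MH = (35.7751 + 3.1195 + 7.8638) / (62.5542 + 4.1824 + 13.0235) = 46.7584 / 79.7601 = 0.58624

0.59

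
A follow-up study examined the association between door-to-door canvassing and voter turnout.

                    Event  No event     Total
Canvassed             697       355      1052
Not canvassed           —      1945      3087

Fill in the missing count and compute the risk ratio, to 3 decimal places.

1.791

The missing cell is in the unexposed row: 3087 − 1945 = 1142.
So a = 697, b = 355, c = 1142, d = 1945.
RR = [a/(a+b)] / [c/(c+d)] = (697/1052) / (1142/3087) = 0.66255/0.36994 = 1.79097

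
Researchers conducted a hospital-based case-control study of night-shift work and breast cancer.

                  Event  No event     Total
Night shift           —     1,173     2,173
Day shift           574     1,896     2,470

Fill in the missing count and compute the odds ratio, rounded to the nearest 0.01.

The missing cell is in the exposed row: 2173 − 1173 = 1000.
So a = 1000, b = 1173, c = 574, d = 1896.
OR = (a·d)/(b·c) = (1000 × 1896) / (1173 × 574) = 1896000 / 673302 = 2.81597

2.82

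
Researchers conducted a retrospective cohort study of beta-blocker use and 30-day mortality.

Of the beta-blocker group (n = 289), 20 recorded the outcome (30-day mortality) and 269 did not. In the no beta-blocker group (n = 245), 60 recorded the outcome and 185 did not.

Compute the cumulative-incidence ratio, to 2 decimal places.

From the description: a = 20, b = 269, c = 60, d = 185.
Risk in exposed = 20/289 = 0.06920; risk in unexposed = 60/245 = 0.24490.
RR = 0.06920 / 0.24490 = 0.28258
The risk is 72% lower among the exposed than among the unexposed.

0.28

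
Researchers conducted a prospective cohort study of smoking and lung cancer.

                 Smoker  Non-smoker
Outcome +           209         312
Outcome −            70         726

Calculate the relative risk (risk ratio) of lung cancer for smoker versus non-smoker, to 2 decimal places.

Reading the table with exposure as columns: a = 209 (Smoker, case), b = 70 (Smoker, non-case), c = 312 (Non-smoker, case), d = 726.
Risk in exposed = 209/279 = 0.74910; risk in unexposed = 312/1038 = 0.30058.
RR = 0.74910 / 0.30058 = 2.49221
The risk among the exposed is 2.49 times that among the unexposed.

2.49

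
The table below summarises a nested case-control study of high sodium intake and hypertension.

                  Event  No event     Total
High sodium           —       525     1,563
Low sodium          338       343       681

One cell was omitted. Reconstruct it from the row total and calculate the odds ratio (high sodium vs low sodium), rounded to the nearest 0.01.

2.01

The missing cell is in the exposed row: 1563 − 525 = 1038.
So a = 1038, b = 525, c = 338, d = 343.
OR = (a·d)/(b·c) = (1038 × 343) / (525 × 338) = 356034 / 177450 = 2.00639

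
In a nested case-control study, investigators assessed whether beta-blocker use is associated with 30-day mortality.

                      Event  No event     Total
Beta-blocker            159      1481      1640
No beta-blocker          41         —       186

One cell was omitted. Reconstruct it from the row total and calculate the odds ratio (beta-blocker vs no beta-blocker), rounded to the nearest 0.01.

The missing cell is in the unexposed row: 186 − 41 = 145.
So a = 159, b = 1481, c = 41, d = 145.
OR = (a·d)/(b·c) = (159 × 145) / (1481 × 41) = 23055 / 60721 = 0.37969

0.38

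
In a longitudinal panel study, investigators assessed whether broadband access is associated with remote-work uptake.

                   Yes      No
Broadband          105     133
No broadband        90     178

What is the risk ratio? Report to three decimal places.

1.314

Cells: a = 105, b = 133, c = 90, d = 178.
Risk in exposed = 105/238 = 0.44118; risk in unexposed = 90/268 = 0.33582.
RR = 0.44118 / 0.33582 = 1.31373
The risk among the exposed is 1.31 times that among the unexposed.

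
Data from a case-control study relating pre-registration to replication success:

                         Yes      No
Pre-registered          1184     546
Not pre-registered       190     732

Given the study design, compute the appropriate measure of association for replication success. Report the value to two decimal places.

Cells: a = 1184, b = 546, c = 190, d = 732.
This is a case-control study: participants were sampled on outcome status, so risks in the source population cannot be estimated directly — relative risk is not valid here. The odds ratio is the appropriate measure.
OR = (a·d)/(b·c) = (1184 × 732) / (546 × 190) = 866688 / 103740 = 8.35442

8.35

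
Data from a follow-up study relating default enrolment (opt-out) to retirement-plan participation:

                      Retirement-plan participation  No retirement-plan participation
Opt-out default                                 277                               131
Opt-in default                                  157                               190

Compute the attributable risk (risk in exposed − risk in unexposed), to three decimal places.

0.226

Cells: a = 277, b = 131, c = 157, d = 190.
Risk in exposed = 277/408 = 0.678922; risk in unexposed = 157/347 = 0.452450.
Risk difference = 0.678922 − 0.452450 = 0.226472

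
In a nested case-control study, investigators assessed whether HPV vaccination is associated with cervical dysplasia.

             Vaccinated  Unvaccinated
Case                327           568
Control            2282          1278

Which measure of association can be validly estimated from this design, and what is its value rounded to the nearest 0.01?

Reading the table with exposure as columns: a = 327 (Vaccinated, case), b = 2282 (Vaccinated, non-case), c = 568 (Unvaccinated, case), d = 1278.
This is a nested case-control study: participants were sampled on outcome status, so risks in the source population cannot be estimated directly — relative risk is not valid here. The odds ratio is the appropriate measure.
OR = (a·d)/(b·c) = (327 × 1278) / (2282 × 568) = 417906 / 1296176 = 0.32241

0.32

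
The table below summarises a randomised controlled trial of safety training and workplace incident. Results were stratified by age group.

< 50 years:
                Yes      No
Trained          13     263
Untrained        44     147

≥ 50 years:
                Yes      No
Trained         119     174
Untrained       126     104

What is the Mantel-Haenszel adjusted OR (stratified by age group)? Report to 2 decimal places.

OR_MH = Σ(aᵢdᵢ/nᵢ) / Σ(bᵢcᵢ/nᵢ), where nᵢ is the stratum total.
Stratum 1 (< 50 years): n = 467; a·d/n = 13·147/467 = 4.0921; b·c/n = 263·44/467 = 24.7794
Stratum 2 (≥ 50 years): n = 523; a·d/n = 119·104/523 = 23.6635; b·c/n = 174·126/523 = 41.9197
OR_MH = (4.0921 + 23.6635) / (24.7794 + 41.9197) = 27.7556 / 66.6991 = 0.41613

0.42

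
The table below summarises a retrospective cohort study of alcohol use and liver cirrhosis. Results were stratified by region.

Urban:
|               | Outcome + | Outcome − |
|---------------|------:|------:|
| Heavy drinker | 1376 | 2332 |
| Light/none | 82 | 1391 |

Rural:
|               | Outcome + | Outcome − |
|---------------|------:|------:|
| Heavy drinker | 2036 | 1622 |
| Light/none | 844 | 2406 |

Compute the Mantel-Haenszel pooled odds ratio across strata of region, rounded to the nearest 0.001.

4.588

OR_MH = Σ(aᵢdᵢ/nᵢ) / Σ(bᵢcᵢ/nᵢ), where nᵢ is the stratum total.
Stratum 1 (Urban): n = 5181; a·d/n = 1376·1391/5181 = 369.4298; b·c/n = 2332·82/5181 = 36.9087
Stratum 2 (Rural): n = 6908; a·d/n = 2036·2406/6908 = 709.1222; b·c/n = 1622·844/6908 = 198.1714
OR_MH = (369.4298 + 709.1222) / (36.9087 + 198.1714) = 1078.5520 / 235.0801 = 4.58802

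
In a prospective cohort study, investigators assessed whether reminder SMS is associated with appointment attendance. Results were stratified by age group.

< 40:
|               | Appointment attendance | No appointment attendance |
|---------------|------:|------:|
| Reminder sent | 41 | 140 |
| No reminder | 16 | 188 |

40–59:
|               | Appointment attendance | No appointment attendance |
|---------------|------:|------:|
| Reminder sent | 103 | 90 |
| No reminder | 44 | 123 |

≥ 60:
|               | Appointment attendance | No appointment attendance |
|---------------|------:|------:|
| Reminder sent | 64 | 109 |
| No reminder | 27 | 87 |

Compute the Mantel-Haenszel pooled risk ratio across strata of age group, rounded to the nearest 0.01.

RR_MH = Σ(aᵢ·n₀ᵢ/nᵢ) / Σ(cᵢ·n₁ᵢ/nᵢ), with n₁ᵢ = aᵢ+bᵢ (exposed), n₀ᵢ = cᵢ+dᵢ (unexposed), nᵢ = n₁ᵢ+n₀ᵢ.
Stratum 1 (< 40): n₁ = 181, n₀ = 204, n = 385; a·n₀/n = 41·204/385 = 21.7247; c·n₁/n = 16·181/385 = 7.5221
Stratum 2 (40–59): n₁ = 193, n₀ = 167, n = 360; a·n₀/n = 103·167/360 = 47.7806; c·n₁/n = 44·193/360 = 23.5889
Stratum 3 (≥ 60): n₁ = 173, n₀ = 114, n = 287; a·n₀/n = 64·114/287 = 25.4216; c·n₁/n = 27·173/287 = 16.2753
RR_MH = (21.7247 + 47.7806 + 25.4216) / (7.5221 + 23.5889 + 16.2753) = 94.9268 / 47.3862 = 2.00326

2.00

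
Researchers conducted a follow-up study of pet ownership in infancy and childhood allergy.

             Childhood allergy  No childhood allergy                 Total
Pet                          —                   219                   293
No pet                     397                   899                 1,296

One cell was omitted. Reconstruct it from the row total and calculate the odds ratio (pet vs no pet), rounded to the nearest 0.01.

0.77

The missing cell is in the exposed row: 293 − 219 = 74.
So a = 74, b = 219, c = 397, d = 899.
OR = (a·d)/(b·c) = (74 × 899) / (219 × 397) = 66526 / 86943 = 0.76517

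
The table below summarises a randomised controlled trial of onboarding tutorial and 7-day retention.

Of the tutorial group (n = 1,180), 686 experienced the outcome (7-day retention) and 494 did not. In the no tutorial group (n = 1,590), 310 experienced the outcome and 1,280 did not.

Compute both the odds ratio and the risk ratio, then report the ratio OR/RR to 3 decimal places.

1.923

From the description: a = 686, b = 494, c = 310, d = 1280.
OR = (686·1280)/(494·310) = 878080/153140 = 5.73384
Risk in exposed = 686/1180 = 0.58136; risk in unexposed = 310/1590 = 0.19497; RR = 2.98179
OR/RR = 5.73384 / 2.98179 = 1.92295
The outcome is not rare, so the OR lies further from 1 than the RR.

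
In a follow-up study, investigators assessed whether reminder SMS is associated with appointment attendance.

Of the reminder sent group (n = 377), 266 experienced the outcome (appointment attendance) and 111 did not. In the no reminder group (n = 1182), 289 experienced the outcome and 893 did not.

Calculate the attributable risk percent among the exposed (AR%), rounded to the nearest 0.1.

From the description: a = 266, b = 111, c = 289, d = 893.
Risk in exposed = 266/377 = 0.70557; risk in unexposed = 289/1182 = 0.24450.
RR = 0.70557/0.24450 = 2.88576
AR% = (RR − 1)/RR × 100 = (2.88576 − 1)/2.88576 × 100 = 65.3471%

65.3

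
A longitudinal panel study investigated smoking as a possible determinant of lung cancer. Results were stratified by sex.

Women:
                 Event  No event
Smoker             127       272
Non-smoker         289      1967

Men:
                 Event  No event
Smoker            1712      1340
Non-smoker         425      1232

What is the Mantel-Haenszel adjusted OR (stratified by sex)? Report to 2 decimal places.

3.60

OR_MH = Σ(aᵢdᵢ/nᵢ) / Σ(bᵢcᵢ/nᵢ), where nᵢ is the stratum total.
Stratum 1 (Women): n = 2655; a·d/n = 127·1967/2655 = 94.0900; b·c/n = 272·289/2655 = 29.6075
Stratum 2 (Men): n = 4709; a·d/n = 1712·1232/4709 = 447.9049; b·c/n = 1340·425/4709 = 120.9386
OR_MH = (94.0900 + 447.9049) / (29.6075 + 120.9386) = 541.9949 / 150.5462 = 3.60019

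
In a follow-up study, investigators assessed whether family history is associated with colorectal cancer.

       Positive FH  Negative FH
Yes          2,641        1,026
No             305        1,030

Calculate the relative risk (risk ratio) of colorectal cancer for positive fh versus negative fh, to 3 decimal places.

Reading the table with exposure as columns: a = 2641 (Positive FH, case), b = 305 (Positive FH, non-case), c = 1026 (Negative FH, case), d = 1030.
Risk in exposed = 2641/2946 = 0.89647; risk in unexposed = 1026/2056 = 0.49903.
RR = 0.89647 / 0.49903 = 1.79643
The risk among the exposed is 1.80 times that among the unexposed.

1.796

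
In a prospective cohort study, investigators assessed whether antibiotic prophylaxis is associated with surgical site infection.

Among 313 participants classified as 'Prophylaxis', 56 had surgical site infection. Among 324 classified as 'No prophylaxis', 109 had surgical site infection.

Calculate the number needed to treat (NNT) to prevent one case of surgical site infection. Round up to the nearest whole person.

7

Risk in treated group = 56/313 = 0.17891; risk in control = 109/324 = 0.33642.
Absolute risk reduction = 0.33642 − 0.17891 = 0.15751
NNT = 1 / ARR = 1 / 0.15751 = 6.349 → round up → 7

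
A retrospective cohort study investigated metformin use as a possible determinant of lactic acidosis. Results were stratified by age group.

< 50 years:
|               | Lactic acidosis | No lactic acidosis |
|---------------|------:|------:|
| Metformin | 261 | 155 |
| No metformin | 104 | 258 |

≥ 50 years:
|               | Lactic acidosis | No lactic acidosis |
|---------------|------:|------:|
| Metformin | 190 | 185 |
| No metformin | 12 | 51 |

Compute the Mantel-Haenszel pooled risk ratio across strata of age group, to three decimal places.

2.258

RR_MH = Σ(aᵢ·n₀ᵢ/nᵢ) / Σ(cᵢ·n₁ᵢ/nᵢ), with n₁ᵢ = aᵢ+bᵢ (exposed), n₀ᵢ = cᵢ+dᵢ (unexposed), nᵢ = n₁ᵢ+n₀ᵢ.
Stratum 1 (< 50 years): n₁ = 416, n₀ = 362, n = 778; a·n₀/n = 261·362/778 = 121.4422; c·n₁/n = 104·416/778 = 55.6093
Stratum 2 (≥ 50 years): n₁ = 375, n₀ = 63, n = 438; a·n₀/n = 190·63/438 = 27.3288; c·n₁/n = 12·375/438 = 10.2740
RR_MH = (121.4422 + 27.3288) / (55.6093 + 10.2740) = 148.7709 / 65.8832 = 2.25810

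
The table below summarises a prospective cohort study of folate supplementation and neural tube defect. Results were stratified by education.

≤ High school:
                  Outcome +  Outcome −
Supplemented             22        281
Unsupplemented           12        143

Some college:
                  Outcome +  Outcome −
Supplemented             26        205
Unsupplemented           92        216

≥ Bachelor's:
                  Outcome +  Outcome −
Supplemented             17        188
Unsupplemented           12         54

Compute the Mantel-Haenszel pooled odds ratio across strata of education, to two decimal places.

OR_MH = Σ(aᵢdᵢ/nᵢ) / Σ(bᵢcᵢ/nᵢ), where nᵢ is the stratum total.
Stratum 1 (≤ High school): n = 458; a·d/n = 22·143/458 = 6.8690; b·c/n = 281·12/458 = 7.3624
Stratum 2 (Some college): n = 539; a·d/n = 26·216/539 = 10.4193; b·c/n = 205·92/539 = 34.9907
Stratum 3 (≥ Bachelor's): n = 271; a·d/n = 17·54/271 = 3.3875; b·c/n = 188·12/271 = 8.3247
OR_MH = (6.8690 + 10.4193 + 3.3875) / (7.3624 + 34.9907 + 8.3247) = 20.6757 / 50.6779 = 0.40798

0.41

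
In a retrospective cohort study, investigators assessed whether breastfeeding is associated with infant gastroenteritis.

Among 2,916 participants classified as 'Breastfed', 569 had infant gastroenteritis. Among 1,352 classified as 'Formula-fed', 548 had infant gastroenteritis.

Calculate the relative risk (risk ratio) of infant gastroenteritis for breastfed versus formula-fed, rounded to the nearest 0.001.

0.481

From the description: a = 569, b = 2347, c = 548, d = 804.
Risk in exposed = 569/2916 = 0.19513; risk in unexposed = 548/1352 = 0.40533.
RR = 0.19513 / 0.40533 = 0.48142
The risk is 52% lower among the exposed than among the unexposed.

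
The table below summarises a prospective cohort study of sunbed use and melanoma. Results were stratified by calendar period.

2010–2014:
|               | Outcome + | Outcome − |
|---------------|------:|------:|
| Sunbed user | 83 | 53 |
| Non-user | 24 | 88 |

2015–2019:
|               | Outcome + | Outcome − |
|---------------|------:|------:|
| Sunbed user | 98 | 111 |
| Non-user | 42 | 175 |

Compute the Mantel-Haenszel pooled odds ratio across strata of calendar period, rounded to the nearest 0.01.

4.34

OR_MH = Σ(aᵢdᵢ/nᵢ) / Σ(bᵢcᵢ/nᵢ), where nᵢ is the stratum total.
Stratum 1 (2010–2014): n = 248; a·d/n = 83·88/248 = 29.4516; b·c/n = 53·24/248 = 5.1290
Stratum 2 (2015–2019): n = 426; a·d/n = 98·175/426 = 40.2582; b·c/n = 111·42/426 = 10.9437
OR_MH = (29.4516 + 40.2582) / (5.1290 + 10.9437) = 69.7098 / 16.0727 = 4.33716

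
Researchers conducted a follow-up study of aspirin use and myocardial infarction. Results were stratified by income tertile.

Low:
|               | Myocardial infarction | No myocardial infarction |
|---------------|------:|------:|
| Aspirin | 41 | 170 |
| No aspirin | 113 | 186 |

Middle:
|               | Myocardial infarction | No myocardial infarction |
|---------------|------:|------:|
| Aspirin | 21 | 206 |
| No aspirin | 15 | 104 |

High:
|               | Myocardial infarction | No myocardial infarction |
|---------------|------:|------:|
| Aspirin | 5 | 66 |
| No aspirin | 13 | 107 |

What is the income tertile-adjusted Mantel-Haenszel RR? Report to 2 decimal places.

0.56

RR_MH = Σ(aᵢ·n₀ᵢ/nᵢ) / Σ(cᵢ·n₁ᵢ/nᵢ), with n₁ᵢ = aᵢ+bᵢ (exposed), n₀ᵢ = cᵢ+dᵢ (unexposed), nᵢ = n₁ᵢ+n₀ᵢ.
Stratum 1 (Low): n₁ = 211, n₀ = 299, n = 510; a·n₀/n = 41·299/510 = 24.0373; c·n₁/n = 113·211/510 = 46.7510
Stratum 2 (Middle): n₁ = 227, n₀ = 119, n = 346; a·n₀/n = 21·119/346 = 7.2225; c·n₁/n = 15·227/346 = 9.8410
Stratum 3 (High): n₁ = 71, n₀ = 120, n = 191; a·n₀/n = 5·120/191 = 3.1414; c·n₁/n = 13·71/191 = 4.8325
RR_MH = (24.0373 + 7.2225 + 3.1414) / (46.7510 + 9.8410 + 4.8325) = 34.4012 / 61.4245 = 0.56006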